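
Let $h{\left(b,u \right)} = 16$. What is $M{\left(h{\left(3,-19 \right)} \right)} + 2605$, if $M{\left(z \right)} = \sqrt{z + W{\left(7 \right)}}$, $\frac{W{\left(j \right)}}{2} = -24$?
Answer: $2605 + 4 i \sqrt{2} \approx 2605.0 + 5.6569 i$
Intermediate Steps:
$W{\left(j \right)} = -48$ ($W{\left(j \right)} = 2 \left(-24\right) = -48$)
$M{\left(z \right)} = \sqrt{-48 + z}$ ($M{\left(z \right)} = \sqrt{z - 48} = \sqrt{-48 + z}$)
$M{\left(h{\left(3,-19 \right)} \right)} + 2605 = \sqrt{-48 + 16} + 2605 = \sqrt{-32} + 2605 = 4 i \sqrt{2} + 2605 = 2605 + 4 i \sqrt{2}$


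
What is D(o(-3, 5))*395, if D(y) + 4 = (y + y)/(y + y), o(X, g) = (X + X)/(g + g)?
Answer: -1185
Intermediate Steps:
o(X, g) = X/g (o(X, g) = (2*X)/((2*g)) = (2*X)*(1/(2*g)) = X/g)
D(y) = -3 (D(y) = -4 + (y + y)/(y + y) = -4 + (2*y)/((2*y)) = -4 + (2*y)*(1/(2*y)) = -4 + 1 = -3)
D(o(-3, 5))*395 = -3*395 = -1185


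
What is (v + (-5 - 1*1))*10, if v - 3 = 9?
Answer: 60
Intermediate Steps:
v = 12 (v = 3 + 9 = 12)
(v + (-5 - 1*1))*10 = (12 + (-5 - 1*1))*10 = (12 + (-5 - 1))*10 = (12 - 6)*10 = 6*10 = 60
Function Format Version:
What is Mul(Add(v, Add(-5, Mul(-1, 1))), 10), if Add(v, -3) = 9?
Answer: 60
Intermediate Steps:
v = 12 (v = Add(3, 9) = 12)
Mul(Add(v, Add(-5, Mul(-1, 1))), 10) = Mul(Add(12, Add(-5, Mul(-1, 1))), 10) = Mul(Add(12, Add(-5, -1)), 10) = Mul(Add(12, -6), 10) = Mul(6, 10) = 60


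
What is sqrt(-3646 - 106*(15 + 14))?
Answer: 8*I*sqrt(105) ≈ 81.976*I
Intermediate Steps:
sqrt(-3646 - 106*(15 + 14)) = sqrt(-3646 - 106*29) = sqrt(-3646 - 3074) = sqrt(-6720) = 8*I*sqrt(105)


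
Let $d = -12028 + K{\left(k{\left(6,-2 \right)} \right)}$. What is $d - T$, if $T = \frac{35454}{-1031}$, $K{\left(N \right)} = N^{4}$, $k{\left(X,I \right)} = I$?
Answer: $- \frac{12348918}{1031} \approx -11978.0$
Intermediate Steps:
$d = -12012$ ($d = -12028 + \left(-2\right)^{4} = -12028 + 16 = -12012$)
$T = - \frac{35454}{1031}$ ($T = 35454 \left(- \frac{1}{1031}\right) = - \frac{35454}{1031} \approx -34.388$)
$d - T = -12012 - - \frac{35454}{1031} = -12012 + \frac{35454}{1031} = - \frac{12348918}{1031}$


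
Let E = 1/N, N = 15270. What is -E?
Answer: -1/15270 ≈ -6.5488e-5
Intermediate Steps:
E = 1/15270 ≈ 6.5488e-5
-E = -1*1/15270 = -1/15270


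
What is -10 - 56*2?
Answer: -122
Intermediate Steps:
-10 - 56*2 = -10 - 8*14 = -10 - 112 = -122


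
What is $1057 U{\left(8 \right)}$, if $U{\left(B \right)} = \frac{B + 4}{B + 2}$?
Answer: $\frac{6342}{5} \approx 1268.4$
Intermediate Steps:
$U{\left(B \right)} = \frac{4 + B}{2 + B}$
$1057 U{\left(8 \right)} = 1057 \frac{4 + 8}{2 + 8} = 1057 \cdot \frac{1}{10} \cdot 12 = 1057 \cdot \frac{6}{5} = \frac{6342}{5}$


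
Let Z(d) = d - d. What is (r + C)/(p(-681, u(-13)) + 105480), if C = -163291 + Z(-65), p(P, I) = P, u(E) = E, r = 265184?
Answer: 101893/104799 ≈ 0.97227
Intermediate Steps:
Z(d) = 0
C = -163291 (C = -163291 + 0 = -163291)
(r + C)/(p(-681, u(-13)) + 105480) = (265184 - 163291)/(-681 + 105480) = 101893/104799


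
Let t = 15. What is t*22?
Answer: 330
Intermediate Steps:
t*22 = 15*22 = 330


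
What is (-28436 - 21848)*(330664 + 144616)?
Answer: -23898979520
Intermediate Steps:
(-28436 - 21848)*(330664 + 144616) = -50284*475280 = -23898979520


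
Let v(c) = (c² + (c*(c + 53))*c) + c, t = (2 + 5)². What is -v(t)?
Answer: -247352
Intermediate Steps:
t = 49 (t = 7² = 49)
v(c) = c + c² + c²*(53 + c) (v(c) = (c² + (c*(53 + c))*c) + c = (c² + c²*(53 + c)) + c = c + c² + c²*(53 + c))
-v(t) = -49*(1 + 49² + 54*49) = -49*(1 + 2401 + 2646) = -49*5048 = -1*247352 = -247352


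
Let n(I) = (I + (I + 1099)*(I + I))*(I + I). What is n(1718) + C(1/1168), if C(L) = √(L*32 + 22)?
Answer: 33263675480 + 2*√29346/73 ≈ 3.3264e+10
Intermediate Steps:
n(I) = 2*I*(I + 2*I*(1099 + I)) (n(I) = (I + (1099 + I)*(2*I))*(2*I) = (I + 2*I*(1099 + I))*(2*I) = 2*I*(I + 2*I*(1099 + I)))
C(L) = √(22 + 32*L) (C(L) = √(32*L + 22) = √(22 + 32*L))
n(1718) + C(1/1168) = 1718²*(4398 + 4*1718) + √(22 + 32/1168) = 2951524*(4398 + 6872) + √(22 + 32*(1/1168)) = 2951524*11270 + √(22 + 2/73) = 33263675480 + √(1608/73) = 33263675480 + 2*√29346/73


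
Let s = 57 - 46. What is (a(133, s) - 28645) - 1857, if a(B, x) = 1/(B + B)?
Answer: -8113531/266 ≈ -30502.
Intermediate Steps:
s = 11
a(B, x) = 1/(2*B)
(a(133, s) - 28645) - 1857 = ((½)/133 - 28645) - 1857 = ((½)*(1/133) - 28645) - 1857 = (1/266 - 28645) - 1857 = -7619569/266 - 1857 = -8113531/266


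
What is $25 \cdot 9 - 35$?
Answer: $190$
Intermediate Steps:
$25 \cdot 9 - 35 = 225 - 35 = 190$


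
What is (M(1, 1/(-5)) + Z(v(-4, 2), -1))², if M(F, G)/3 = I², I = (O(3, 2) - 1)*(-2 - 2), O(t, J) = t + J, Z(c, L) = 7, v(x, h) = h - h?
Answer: 600625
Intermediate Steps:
v(x, h) = 0
O(t, J) = J + t
I = -16 (I = ((2 + 3) - 1)*(-2 - 2) = (5 - 1)*(-4) = 4*(-4) = -16)
M(F, G) = 768 (M(F, G) = 3*(-16)² = 3*256 = 768)
(M(1, 1/(-5)) + Z(v(-4, 2), -1))² = (768 + 7)² = 775² = 600625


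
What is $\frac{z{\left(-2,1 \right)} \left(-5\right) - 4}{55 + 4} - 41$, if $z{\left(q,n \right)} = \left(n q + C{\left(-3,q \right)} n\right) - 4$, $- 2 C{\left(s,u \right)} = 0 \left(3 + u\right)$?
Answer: $- \frac{2393}{59} \approx -40.559$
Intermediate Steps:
$C{\left(s,u \right)} = 0$ ($C{\left(s,u \right)} = - \frac{0 \left(3 + u\right)}{2} = \left(- \frac{1}{2}\right) 0 = 0$)
$z{\left(q,n \right)} = -4 + n q$ ($z{\left(q,n \right)} = \left(n q + 0 n\right) - 4 = \left(n q + 0\right) - 4 = n q - 4 = -4 + n q$)
$\frac{z{\left(-2,1 \right)} \left(-5\right) - 4}{55 + 4} - 41 = \frac{\left(-4 + 1 \left(-2\right)\right) \left(-5\right) - 4}{55 + 4} - 41 = \frac{\left(-4 - 2\right) \left(-5\right) - 4}{59} - 41 = \left(\left(-6\right) \left(-5\right) - 4\right) \frac{1}{59} - 41 = \left(30 - 4\right) \frac{1}{59} - 41 = 26 \cdot \frac{1}{59} - 41 = \frac{26}{59} - 41 = - \frac{2393}{59}$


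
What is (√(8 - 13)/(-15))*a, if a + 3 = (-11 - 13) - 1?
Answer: 28*I*√5/15 ≈ 4.174*I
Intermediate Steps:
a = -28 (a = -3 + ((-11 - 13) - 1) = -3 + (-24 - 1) = -3 - 25 = -28)
(√(8 - 13)/(-15))*a = (√(8 - 13)/(-15))*(-28) = -I*√5/15*(-28) = 28*I*√5/15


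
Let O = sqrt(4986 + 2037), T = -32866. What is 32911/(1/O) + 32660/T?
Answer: -16330/16433 + 32911*sqrt(7023) ≈ 2.7581e+6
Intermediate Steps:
O = sqrt(7023) ≈ 83.803
32911/(1/O) + 32660/T = 32911/(1/(sqrt(7023))) + 32660/(-32866) = 32911/((sqrt(7023)/7023)) + 32660*(-1/32866) = 32911*sqrt(7023) - 16330/16433 = -16330/16433 + 32911*sqrt(7023)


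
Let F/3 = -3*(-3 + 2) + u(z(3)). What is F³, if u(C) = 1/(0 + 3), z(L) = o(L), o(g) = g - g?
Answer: 1000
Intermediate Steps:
o(g) = 0
z(L) = 0
u(C) = ⅓ (u(C) = 1/3 = ⅓)
F = 10 (F = 3*(-3*(-3 + 2) + ⅓) = 3*(-3*(-1) + ⅓) = 3*(-1*(-3) + ⅓) = 3*(3 + ⅓) = 3*(10/3) = 10)
F³ = 10³ = 1000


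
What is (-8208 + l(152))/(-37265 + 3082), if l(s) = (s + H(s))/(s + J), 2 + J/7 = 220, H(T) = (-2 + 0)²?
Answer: 6886434/28679537 ≈ 0.24012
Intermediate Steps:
H(T) = 4 (H(T) = (-2)² = 4)
J = 1526 (J = -14 + 7*220 = -14 + 1540 = 1526)
l(s) = (4 + s)/(1526 + s) (l(s) = (s + 4)/(s + 1526) = (4 + s)/(1526 + s))
(-8208 + l(152))/(-37265 + 3082) = (-8208 + (4 + 152)/(1526 + 152))/(-37265 + 3082) = (-8208 + 156/1678)/(-34183) = (-8208 + (1/1678)*156)*(-1/34183) = (-8208 + 78/839)*(-1/34183) = -6886434/839*(-1/34183) = 6886434/28679537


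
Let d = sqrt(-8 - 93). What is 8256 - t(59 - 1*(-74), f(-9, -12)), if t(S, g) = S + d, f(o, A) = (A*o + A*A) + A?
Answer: 8123 - I*sqrt(101) ≈ 8123.0 - 10.05*I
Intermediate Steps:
f(o, A) = A + A**2 + A*o (f(o, A) = (A*o + A**2) + A = (A**2 + A*o) + A = A + A**2 + A*o)
d = I*sqrt(101) (d = sqrt(-101) = I*sqrt(101) ≈ 10.05*I)
t(S, g) = S + I*sqrt(101)
8256 - t(59 - 1*(-74), f(-9, -12)) = 8256 - ((59 - 1*(-74)) + I*sqrt(101)) = 8256 - ((59 + 74) + I*sqrt(101)) = 8256 - (133 + I*sqrt(101)) = 8256 + (-133 - I*sqrt(101)) = 8123 - I*sqrt(101)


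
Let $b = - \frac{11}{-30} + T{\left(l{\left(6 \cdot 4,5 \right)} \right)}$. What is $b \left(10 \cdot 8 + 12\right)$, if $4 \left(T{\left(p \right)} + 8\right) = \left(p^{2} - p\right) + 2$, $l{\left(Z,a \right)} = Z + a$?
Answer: $\frac{270296}{15} \approx 18020.0$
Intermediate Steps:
$T{\left(p \right)} = - \frac{15}{2} - \frac{p}{4} + \frac{p^{2}}{4}$ ($T{\left(p \right)} = -8 + \frac{\left(p^{2} - p\right) + 2}{4} = -8 + \frac{2 + p^{2} - p}{4} = -8 + \left(\frac{1}{2} - \frac{p}{4} + \frac{p^{2}}{4}\right) = - \frac{15}{2} - \frac{p}{4} + \frac{p^{2}}{4}$)
$b = \frac{2938}{15}$ ($b = - \frac{11}{-30} - \left(\frac{15}{2} - \frac{\left(6 \cdot 4 + 5\right)^{2}}{4} + \frac{6 \cdot 4 + 5}{4}\right) = \left(-11\right) \left(- \frac{1}{30}\right) - \left(\frac{15}{2} - \frac{\left(24 + 5\right)^{2}}{4} + \frac{24 + 5}{4}\right) = \frac{11}{30} - \left(\frac{59}{4} - \frac{841}{4}\right) = \frac{11}{30} - - \frac{391}{2} = \frac{11}{30} + \frac{391}{2} = \frac{2938}{15} \approx 195.87$)
$b \left(10 \cdot 8 + 12\right) = \frac{2938 \left(10 \cdot 8 + 12\right)}{15} = \frac{2938 \left(80 + 12\right)}{15} = \frac{2938}{15} \cdot 92 = \frac{270296}{15}$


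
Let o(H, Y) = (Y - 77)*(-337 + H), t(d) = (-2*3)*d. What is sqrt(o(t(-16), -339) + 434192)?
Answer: 4*sqrt(33403) ≈ 731.06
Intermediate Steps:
t(d) = -6*d
o(H, Y) = (-337 + H)*(-77 + Y) (o(H, Y) = (-77 + Y)*(-337 + H) = (-337 + H)*(-77 + Y))
sqrt(o(t(-16), -339) + 434192) = sqrt((25949 - 337*(-339) - (-462)*(-16) - 6*(-16)*(-339)) + 434192) = sqrt((25949 + 114243 - 77*96 + 96*(-339)) + 434192) = sqrt((25949 + 114243 - 7392 - 32544) + 434192) = sqrt(100256 + 434192) = sqrt(534448) = 4*sqrt(33403)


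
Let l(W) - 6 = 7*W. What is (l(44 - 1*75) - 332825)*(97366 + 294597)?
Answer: -130537789668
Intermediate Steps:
l(W) = 6 + 7*W
(l(44 - 1*75) - 332825)*(97366 + 294597) = ((6 + 7*(44 - 1*75)) - 332825)*(97366 + 294597) = ((6 + 7*(44 - 75)) - 332825)*391963 = ((6 + 7*(-31)) - 332825)*391963 = ((6 - 217) - 332825)*391963 = (-211 - 332825)*391963 = -333036*391963 = -130537789668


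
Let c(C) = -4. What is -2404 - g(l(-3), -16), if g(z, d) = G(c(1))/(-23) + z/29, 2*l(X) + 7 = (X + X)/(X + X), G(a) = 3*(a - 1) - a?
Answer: -1603718/667 ≈ -2404.4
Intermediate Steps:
G(a) = -3 + 2*a (G(a) = 3*(-1 + a) - a = (-3 + 3*a) - a = -3 + 2*a)
l(X) = -3 (l(X) = -7/2 + ((X + X)/(X + X))/2 = -7/2 + ((2*X)/((2*X)))/2 = -7/2 + ((2*X)*(1/(2*X)))/2 = -7/2 + (1/2)*1 = -7/2 + 1/2 = -3)
g(z, d) = 11/23 + z/29 (g(z, d) = (-3 + 2*(-4))/(-23) + z/29 = (-3 - 8)*(-1/23) + z*(1/29) = -11*(-1/23) + z/29 = 11/23 + z/29)
-2404 - g(l(-3), -16) = -2404 - (11/23 + (1/29)*(-3)) = -2404 - (11/23 - 3/29) = -2404 - 1*250/667 = -2404 - 250/667 = -1603718/667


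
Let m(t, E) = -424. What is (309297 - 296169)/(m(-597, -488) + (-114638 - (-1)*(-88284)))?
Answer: -2188/33891 ≈ -0.064560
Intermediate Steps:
(309297 - 296169)/(m(-597, -488) + (-114638 - (-1)*(-88284))) = (309297 - 296169)/(-424 + (-114638 - (-1)*(-88284))) = 13128/(-424 + (-114638 - 1*88284)) = 13128/(-424 + (-114638 - 88284)) = 13128/(-424 - 202922) = 13128/(-203346) = 13128*(-1/203346) = -2188/33891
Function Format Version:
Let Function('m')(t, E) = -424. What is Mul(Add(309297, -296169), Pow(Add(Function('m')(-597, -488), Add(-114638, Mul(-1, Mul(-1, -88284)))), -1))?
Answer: Rational(-2188, 33891) ≈ -0.064560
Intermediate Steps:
Mul(Add(309297, -296169), Pow(Add(Function('m')(-597, -488), Add(-114638, Mul(-1, Mul(-1, -88284)))), -1)) = Mul(Add(309297, -296169), Pow(Add(-424, Add(-114638, Mul(-1, Mul(-1, -88284)))), -1)) = Mul(13128, Pow(Add(-424, Add(-114638, Mul(-1, 88284))), -1)) = Mul(13128, Pow(Add(-424, Add(-114638, -88284)), -1)) = Mul(13128, Pow(Add(-424, -202922), -1)) = Mul(13128, Pow(-203346, -1)) = Mul(13128, Rational(-1, 203346)) = Rational(-2188, 33891)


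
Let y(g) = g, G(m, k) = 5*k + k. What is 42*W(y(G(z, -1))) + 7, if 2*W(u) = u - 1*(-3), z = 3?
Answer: -56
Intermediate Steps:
G(m, k) = 6*k
W(u) = 3/2 + u/2 (W(u) = (u - 1*(-3))/2 = (u + 3)/2 = (3 + u)/2 = 3/2 + u/2)
42*W(y(G(z, -1))) + 7 = 42*(3/2 + (6*(-1))/2) + 7 = 42*(3/2 + (½)*(-6)) + 7 = 42*(3/2 - 3) + 7 = 42*(-3/2) + 7 = -63 + 7 = -56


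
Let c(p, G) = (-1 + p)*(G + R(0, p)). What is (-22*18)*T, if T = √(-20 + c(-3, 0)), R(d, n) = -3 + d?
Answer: -792*I*√2 ≈ -1120.1*I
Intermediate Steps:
c(p, G) = (-1 + p)*(-3 + G) (c(p, G) = (-1 + p)*(G + (-3 + 0)) = (-1 + p)*(G - 3) = (-1 + p)*(-3 + G))
T = 2*I*√2 (T = √(-20 + (3 - 1*0 - 3*(-3) + 0*(-3))) = √(-20 + (3 + 0 + 9 + 0)) = √(-20 + 12) = √(-8) = 2*I*√2 ≈ 2.8284*I)
(-22*18)*T = (-22*18)*(2*I*√2) = -792*I*√2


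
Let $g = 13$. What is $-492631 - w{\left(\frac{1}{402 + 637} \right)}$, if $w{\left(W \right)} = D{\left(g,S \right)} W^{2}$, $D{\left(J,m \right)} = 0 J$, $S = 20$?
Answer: $-492631$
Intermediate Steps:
$D{\left(J,m \right)} = 0$
$w{\left(W \right)} = 0$ ($w{\left(W \right)} = 0 W^{2} = 0$)
$-492631 - w{\left(\frac{1}{402 + 637} \right)} = -492631 - 0 = -492631 + 0 = -492631$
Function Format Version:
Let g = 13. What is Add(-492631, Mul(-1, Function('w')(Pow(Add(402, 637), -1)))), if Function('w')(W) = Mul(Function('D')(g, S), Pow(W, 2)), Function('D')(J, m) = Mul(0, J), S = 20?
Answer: -492631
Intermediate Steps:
Function('D')(J, m) = 0
Function('w')(W) = 0 (Function('w')(W) = Mul(0, Pow(W, 2)) = 0)
Add(-492631, Mul(-1, Function('w')(Pow(Add(402, 637), -1)))) = Add(-492631, Mul(-1, 0)) = Add(-492631, 0) = -492631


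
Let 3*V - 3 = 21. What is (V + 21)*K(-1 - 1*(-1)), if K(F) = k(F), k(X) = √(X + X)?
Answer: 0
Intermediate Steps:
V = 8 (V = 1 + (⅓)*21 = 1 + 7 = 8)
k(X) = √2*√X (k(X) = √(2*X) = √2*√X)
K(F) = √2*√F
(V + 21)*K(-1 - 1*(-1)) = (8 + 21)*(√2*√(-1 - 1*(-1))) = 29*(√2*√(-1 + 1)) = 29*(√2*√0) = 29*(√2*0) = 29*0 = 0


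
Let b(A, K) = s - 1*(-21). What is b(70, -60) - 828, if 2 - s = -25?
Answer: -780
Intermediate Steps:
s = 27 (s = 2 - 1*(-25) = 2 + 25 = 27)
b(A, K) = 48 (b(A, K) = 27 - 1*(-21) = 27 + 21 = 48)
b(70, -60) - 828 = 48 - 828 = -780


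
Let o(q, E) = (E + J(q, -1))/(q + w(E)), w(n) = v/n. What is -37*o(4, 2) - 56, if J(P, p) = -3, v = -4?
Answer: -75/2 ≈ -37.500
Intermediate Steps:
w(n) = -4/n
o(q, E) = (-3 + E)/(q - 4/E) (o(q, E) = (E - 3)/(q - 4/E) = (-3 + E)/(q - 4/E))
-37*o(4, 2) - 56 = -74*(-3 + 2)/(-4 + 2*4) - 56 = -74*(-1)/(-4 + 8) - 56 = -74*(-1)/4 - 56 = -37*(-½) - 56 = 37/2 - 56 = -75/2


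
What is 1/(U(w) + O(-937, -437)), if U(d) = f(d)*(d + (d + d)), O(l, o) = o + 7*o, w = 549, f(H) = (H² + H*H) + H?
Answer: 1/993715601 ≈ 1.0063e-9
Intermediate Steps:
f(H) = H + 2*H² (f(H) = (H² + H²) + H = 2*H² + H = H + 2*H²)
O(l, o) = 8*o
U(d) = 3*d²*(1 + 2*d) (U(d) = (d*(1 + 2*d))*(d + (d + d)) = (d*(1 + 2*d))*(d + 2*d) = (d*(1 + 2*d))*(3*d) = 3*d²*(1 + 2*d))
1/(U(w) + O(-937, -437)) = 1/(549²*(3 + 6*549) + 8*(-437)) = 1/(301401*(3 + 3294) - 3496) = 1/(301401*3297 - 3496) = 1/(993719097 - 3496) = 1/993715601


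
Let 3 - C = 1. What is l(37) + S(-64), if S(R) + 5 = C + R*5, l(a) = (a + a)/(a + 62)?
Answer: -31903/99 ≈ -322.25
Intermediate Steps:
C = 2 (C = 3 - 1*1 = 3 - 1 = 2)
l(a) = 2*a/(62 + a) (l(a) = (2*a)/(62 + a) = 2*a/(62 + a))
S(R) = -3 + 5*R (S(R) = -5 + (2 + R*5) = -5 + (2 + 5*R) = -3 + 5*R)
l(37) + S(-64) = 2*37/(62 + 37) + (-3 + 5*(-64)) = 2*37/99 + (-3 - 320) = 2*37*(1/99) - 323 = 74/99 - 323 = -31903/99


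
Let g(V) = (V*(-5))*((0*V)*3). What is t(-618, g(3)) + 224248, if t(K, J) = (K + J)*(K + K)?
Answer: 988096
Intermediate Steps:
g(V) = 0 (g(V) = (-5*V)*(0*3) = -5*V*0 = 0)
t(K, J) = 2*K*(J + K) (t(K, J) = (J + K)*(2*K) = 2*K*(J + K))
t(-618, g(3)) + 224248 = 2*(-618)*(0 - 618) + 224248 = 2*(-618)*(-618) + 224248 = 763848 + 224248 = 988096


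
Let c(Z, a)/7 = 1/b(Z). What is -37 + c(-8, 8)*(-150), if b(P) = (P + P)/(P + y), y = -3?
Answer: -6071/8 ≈ -758.88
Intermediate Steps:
b(P) = 2*P/(-3 + P) (b(P) = (P + P)/(P - 3) = (2*P)/(-3 + P) = 2*P/(-3 + P))
c(Z, a) = 7*(-3 + Z)/(2*Z) (c(Z, a) = 7/((2*Z/(-3 + Z))) = 7*((-3 + Z)/(2*Z)) = 7*(-3 + Z)/(2*Z))
-37 + c(-8, 8)*(-150) = -37 + ((7/2)*(-3 - 8)/(-8))*(-150) = -37 + ((7/2)*(-⅛)*(-11))*(-150) = -37 + (77/16)*(-150) = -37 - 5775/8 = -6071/8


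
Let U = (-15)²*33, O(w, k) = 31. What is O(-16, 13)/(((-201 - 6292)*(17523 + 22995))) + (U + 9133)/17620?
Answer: 544516745059/579441131235 ≈ 0.93973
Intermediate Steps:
U = 7425 (U = 225*33 = 7425)
O(-16, 13)/(((-201 - 6292)*(17523 + 22995))) + (U + 9133)/17620 = 31/(((-201 - 6292)*(17523 + 22995))) + (7425 + 9133)/17620 = 31/((-6493*40518)) + 16558*(1/17620) = 31/(-263083374) + 8279/8810 = 31*(-1/263083374) + 8279/8810 = -31/263083374 + 8279/8810 = 544516745059/579441131235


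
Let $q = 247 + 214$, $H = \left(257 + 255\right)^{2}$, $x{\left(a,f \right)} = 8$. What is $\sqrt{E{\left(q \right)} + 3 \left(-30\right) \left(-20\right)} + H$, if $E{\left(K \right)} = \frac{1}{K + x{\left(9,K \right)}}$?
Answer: $262144 + \frac{\sqrt{395930269}}{469} \approx 2.6219 \cdot 10^{5}$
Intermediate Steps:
$H = 262144$ ($H = 512^{2} = 262144$)
$q = 461$
$E{\left(K \right)} = \frac{1}{8 + K}$ ($E{\left(K \right)} = \frac{1}{K + 8} = \frac{1}{8 + K}$)
$\sqrt{E{\left(q \right)} + 3 \left(-30\right) \left(-20\right)} + H = \sqrt{\frac{1}{8 + 461} + 3 \left(-30\right) \left(-20\right)} + 262144 = \sqrt{\frac{1}{469} - -1800} + 262144 = \sqrt{\frac{1}{469} + 1800} + 262144 = \sqrt{\frac{844201}{469}} + 262144 = \frac{\sqrt{395930269}}{469} + 262144 = 262144 + \frac{\sqrt{395930269}}{469}$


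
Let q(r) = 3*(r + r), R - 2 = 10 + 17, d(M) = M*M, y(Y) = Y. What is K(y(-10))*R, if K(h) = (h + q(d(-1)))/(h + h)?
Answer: 29/5 ≈ 5.8000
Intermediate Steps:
d(M) = M²
R = 29 (R = 2 + (10 + 17) = 2 + 27 = 29)
q(r) = 6*r (q(r) = 3*(2*r) = 6*r)
K(h) = (6 + h)/(2*h) (K(h) = (h + 6*(-1)²)/(h + h) = (h + 6*1)/((2*h)) = (h + 6)*(1/(2*h)) = (6 + h)*(1/(2*h)) = (6 + h)/(2*h))
K(y(-10))*R = ((½)*(6 - 10)/(-10))*29 = ((½)*(-⅒)*(-4))*29 = (⅕)*29 = 29/5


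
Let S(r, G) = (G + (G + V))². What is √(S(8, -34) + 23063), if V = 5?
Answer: 2*√6758 ≈ 164.41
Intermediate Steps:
S(r, G) = (5 + 2*G)² (S(r, G) = (G + (G + 5))² = (G + (5 + G))² = (5 + 2*G)²)
√(S(8, -34) + 23063) = √((5 + 2*(-34))² + 23063) = √((5 - 68)² + 23063) = √((-63)² + 23063) = √(3969 + 23063) = √27032 = 2*√6758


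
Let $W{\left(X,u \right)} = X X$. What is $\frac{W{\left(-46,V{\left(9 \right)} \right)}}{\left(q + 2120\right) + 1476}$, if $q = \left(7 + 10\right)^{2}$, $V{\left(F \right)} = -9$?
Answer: $\frac{2116}{3885} \approx 0.54466$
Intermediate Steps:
$q = 289$ ($q = 17^{2} = 289$)
$W{\left(X,u \right)} = X^{2}$
$\frac{W{\left(-46,V{\left(9 \right)} \right)}}{\left(q + 2120\right) + 1476} = \frac{\left(-46\right)^{2}}{\left(289 + 2120\right) + 1476} = \frac{2116}{2409 + 1476} = \frac{2116}{3885}$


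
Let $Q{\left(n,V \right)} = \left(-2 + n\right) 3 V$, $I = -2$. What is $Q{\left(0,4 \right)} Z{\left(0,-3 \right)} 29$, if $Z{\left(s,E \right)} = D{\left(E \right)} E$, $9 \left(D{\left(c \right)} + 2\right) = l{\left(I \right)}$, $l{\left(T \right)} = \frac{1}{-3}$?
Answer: $- \frac{12760}{3} \approx -4253.3$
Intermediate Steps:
$l{\left(T \right)} = - \frac{1}{3}$
$D{\left(c \right)} = - \frac{55}{27}$ ($D{\left(c \right)} = -2 + \frac{1}{9} \left(- \frac{1}{3}\right) = -2 - \frac{1}{27} = - \frac{55}{27}$)
$Z{\left(s,E \right)} = - \frac{55 E}{27}$
$Q{\left(n,V \right)} = V \left(-6 + 3 n\right)$ ($Q{\left(n,V \right)} = \left(-6 + 3 n\right) V = V \left(-6 + 3 n\right)$)
$Q{\left(0,4 \right)} Z{\left(0,-3 \right)} 29 = 3 \cdot 4 \left(-2 + 0\right) \left(\left(- \frac{55}{27}\right) \left(-3\right)\right) 29 = 3 \cdot 4 \left(-2\right) \frac{55}{9} \cdot 29 = \left(-24\right) \frac{55}{9} \cdot 29 = \left(- \frac{440}{3}\right) 29 = - \frac{12760}{3}$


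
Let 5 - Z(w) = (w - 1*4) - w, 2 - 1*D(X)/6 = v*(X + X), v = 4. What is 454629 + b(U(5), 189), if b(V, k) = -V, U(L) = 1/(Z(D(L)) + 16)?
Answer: 11365724/25 ≈ 4.5463e+5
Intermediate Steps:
D(X) = 12 - 48*X (D(X) = 12 - 24*(X + X) = 12 - 24*2*X = 12 - 48*X)
Z(w) = 9 (Z(w) = 5 - ((w - 1*4) - w) = 5 - ((w - 4) - w) = 5 - ((-4 + w) - w) = 5 - 1*(-4) = 5 + 4 = 9)
U(L) = 1/25 (U(L) = 1/(9 + 16) = 1/25)
454629 + b(U(5), 189) = 454629 - 1*1/25 = 454629 - 1/25 = 11365724/25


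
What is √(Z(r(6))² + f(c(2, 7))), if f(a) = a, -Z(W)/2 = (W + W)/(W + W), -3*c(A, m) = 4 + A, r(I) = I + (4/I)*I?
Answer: √2 ≈ 1.4142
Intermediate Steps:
r(I) = 4 + I (r(I) = I + 4 = 4 + I)
c(A, m) = -4/3 - A/3 (c(A, m) = -(4 + A)/3 = -4/3 - A/3)
Z(W) = -2 (Z(W) = -2*(W + W)/(W + W) = -2*2*W/(2*W) = -2*2*W*1/(2*W) = -2*1 = -2)
√(Z(r(6))² + f(c(2, 7))) = √((-2)² + (-4/3 - ⅓*2)) = √(4 + (-4/3 - ⅔)) = √(4 - 2) = √2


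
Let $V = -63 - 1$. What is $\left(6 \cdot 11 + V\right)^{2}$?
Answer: $4$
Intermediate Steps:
$V = -64$ ($V = -63 - 1 = -64$)
$\left(6 \cdot 11 + V\right)^{2} = \left(6 \cdot 11 - 64\right)^{2} = \left(66 - 64\right)^{2} = 2^{2} = 4$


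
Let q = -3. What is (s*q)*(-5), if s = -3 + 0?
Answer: -45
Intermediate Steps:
s = -3
(s*q)*(-5) = -3*(-3)*(-5) = 9*(-5) = -45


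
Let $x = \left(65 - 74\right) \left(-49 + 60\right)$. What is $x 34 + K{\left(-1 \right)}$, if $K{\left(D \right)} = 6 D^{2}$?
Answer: $-3360$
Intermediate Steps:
$x = -99$ ($x = \left(-9\right) 11 = -99$)
$x 34 + K{\left(-1 \right)} = \left(-99\right) 34 + 6 \left(-1\right)^{2} = -3366 + 6 \cdot 1 = -3366 + 6 = -3360$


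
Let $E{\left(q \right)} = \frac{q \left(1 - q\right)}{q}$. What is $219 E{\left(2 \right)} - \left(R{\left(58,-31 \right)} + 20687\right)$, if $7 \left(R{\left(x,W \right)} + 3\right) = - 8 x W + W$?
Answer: $- \frac{160674}{7} \approx -22953.0$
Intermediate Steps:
$R{\left(x,W \right)} = -3 + \frac{W}{7} - \frac{8 W x}{7}$ ($R{\left(x,W \right)} = -3 + \frac{- 8 x W + W}{7} = -3 + \frac{- 8 W x + W}{7} = -3 + \frac{W - 8 W x}{7} = -3 - \left(- \frac{W}{7} + \frac{8 W x}{7}\right) = -3 + \frac{W}{7} - \frac{8 W x}{7}$)
$E{\left(q \right)} = 1 - q$
$219 E{\left(2 \right)} - \left(R{\left(58,-31 \right)} + 20687\right) = 219 \left(1 - 2\right) - \left(\left(-3 + \frac{1}{7} \left(-31\right) - \left(- \frac{248}{7}\right) 58\right) + 20687\right) = 219 \left(1 - 2\right) - \left(\left(-3 - \frac{31}{7} + \frac{14384}{7}\right) + 20687\right) = 219 \left(-1\right) - \left(\frac{14332}{7} + 20687\right) = -219 - \frac{159141}{7} = - \frac{160674}{7}$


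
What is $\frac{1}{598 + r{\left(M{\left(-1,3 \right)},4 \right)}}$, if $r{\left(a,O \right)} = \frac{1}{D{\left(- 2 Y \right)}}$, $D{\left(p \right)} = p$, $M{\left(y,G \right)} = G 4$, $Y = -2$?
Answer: $\frac{4}{2393} \approx 0.0016715$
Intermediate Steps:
$M{\left(y,G \right)} = 4 G$
$r{\left(a,O \right)} = \frac{1}{4}$ ($r{\left(a,O \right)} = \frac{1}{\left(-2\right) \left(-2\right)} = \frac{1}{4}$)
$\frac{1}{598 + r{\left(M{\left(-1,3 \right)},4 \right)}} = \frac{1}{598 + \frac{1}{4}} = \frac{1}{\frac{2393}{4}} = \frac{4}{2393}$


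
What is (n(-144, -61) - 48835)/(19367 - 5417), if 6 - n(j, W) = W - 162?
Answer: -8101/2325 ≈ -3.4843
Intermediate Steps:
n(j, W) = 168 - W (n(j, W) = 6 - (W - 162) = 6 - (-162 + W) = 6 + (162 - W) = 168 - W)
(n(-144, -61) - 48835)/(19367 - 5417) = ((168 - 1*(-61)) - 48835)/(19367 - 5417) = ((168 + 61) - 48835)/13950 = (229 - 48835)*(1/13950) = -48606*1/13950 = -8101/2325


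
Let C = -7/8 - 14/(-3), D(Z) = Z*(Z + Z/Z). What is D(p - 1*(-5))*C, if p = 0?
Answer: 455/4 ≈ 113.75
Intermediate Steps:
D(Z) = Z*(1 + Z) (D(Z) = Z*(Z + 1) = Z*(1 + Z))
C = 91/24 (C = -7*⅛ - 14*(-⅓) = -7/8 + 14/3 = 91/24 ≈ 3.7917)
D(p - 1*(-5))*C = ((0 - 1*(-5))*(1 + (0 - 1*(-5))))*(91/24) = ((0 + 5)*(1 + (0 + 5)))*(91/24) = (5*(1 + 5))*(91/24) = (5*6)*(91/24) = 30*(91/24) = 455/4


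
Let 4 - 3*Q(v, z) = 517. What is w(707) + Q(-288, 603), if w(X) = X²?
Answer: 499678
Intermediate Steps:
Q(v, z) = -171 (Q(v, z) = 4/3 - ⅓*517 = 4/3 - 517/3 = -171)
w(707) + Q(-288, 603) = 707² - 171 = 499849 - 171 = 499678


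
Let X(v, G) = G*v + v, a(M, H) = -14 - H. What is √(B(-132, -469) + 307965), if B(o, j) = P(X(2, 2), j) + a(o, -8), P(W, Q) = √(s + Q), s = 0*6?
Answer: √(307959 + I*√469) ≈ 554.94 + 0.02*I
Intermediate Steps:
s = 0
X(v, G) = v + G*v
P(W, Q) = √Q (P(W, Q) = √(0 + Q) = √Q)
B(o, j) = -6 + √j (B(o, j) = √j + (-14 - 1*(-8)) = √j + (-14 + 8) = √j - 6 = -6 + √j)
√(B(-132, -469) + 307965) = √((-6 + √(-469)) + 307965) = √((-6 + I*√469) + 307965) = √(307959 + I*√469)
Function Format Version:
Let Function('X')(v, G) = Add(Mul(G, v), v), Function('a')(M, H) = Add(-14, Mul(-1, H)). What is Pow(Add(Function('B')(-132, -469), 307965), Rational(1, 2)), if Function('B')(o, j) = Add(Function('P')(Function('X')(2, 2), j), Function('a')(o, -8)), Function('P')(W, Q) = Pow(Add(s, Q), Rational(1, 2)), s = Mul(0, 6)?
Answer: Pow(Add(307959, Mul(I, Pow(469, Rational(1, 2)))), Rational(1, 2)) ≈ Add(554.94, Mul(0.020, I))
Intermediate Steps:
s = 0
Function('X')(v, G) = Add(v, Mul(G, v))
Function('P')(W, Q) = Pow(Q, Rational(1, 2)) (Function('P')(W, Q) = Pow(Add(0, Q), Rational(1, 2)) = Pow(Q, Rational(1, 2)))
Function('B')(o, j) = Add(-6, Pow(j, Rational(1, 2))) (Function('B')(o, j) = Add(Pow(j, Rational(1, 2)), Add(-14, Mul(-1, -8))) = Add(Pow(j, Rational(1, 2)), Add(-14, 8)) = Add(Pow(j, Rational(1, 2)), -6) = Add(-6, Pow(j, Rational(1, 2))))
Pow(Add(Function('B')(-132, -469), 307965), Rational(1, 2)) = Pow(Add(Add(-6, Pow(-469, Rational(1, 2))), 307965), Rational(1, 2)) = Pow(Add(Add(-6, Mul(I, Pow(469, Rational(1, 2)))), 307965), Rational(1, 2)) = Pow(Add(307959, Mul(I, Pow(469, Rational(1, 2)))), Rational(1, 2))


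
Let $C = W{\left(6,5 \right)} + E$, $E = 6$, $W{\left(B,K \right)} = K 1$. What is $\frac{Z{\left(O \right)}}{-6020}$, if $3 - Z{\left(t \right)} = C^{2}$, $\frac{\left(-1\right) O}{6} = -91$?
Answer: $\frac{59}{3010} \approx 0.019601$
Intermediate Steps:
$O = 546$ ($O = \left(-6\right) \left(-91\right) = 546$)
$W{\left(B,K \right)} = K$
$C = 11$ ($C = 5 + 6 = 11$)
$Z{\left(t \right)} = -118$ ($Z{\left(t \right)} = 3 - 11^{2} = 3 - 121 = -118$)
$\frac{Z{\left(O \right)}}{-6020} = - \frac{118}{-6020} = \left(-118\right) \left(- \frac{1}{6020}\right) = \frac{59}{3010}$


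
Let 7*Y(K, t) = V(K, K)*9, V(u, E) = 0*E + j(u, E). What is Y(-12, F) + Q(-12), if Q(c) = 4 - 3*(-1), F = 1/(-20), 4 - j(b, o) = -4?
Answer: 121/7 ≈ 17.286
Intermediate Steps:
j(b, o) = 8 (j(b, o) = 4 - 1*(-4) = 4 + 4 = 8)
F = -1/20 ≈ -0.050000
V(u, E) = 8 (V(u, E) = 0*E + 8 = 0 + 8 = 8)
Y(K, t) = 72/7 (Y(K, t) = (8*9)/7 = (⅐)*72 = 72/7)
Q(c) = 7 (Q(c) = 4 + 3 = 7)
Y(-12, F) + Q(-12) = 72/7 + 7 = 121/7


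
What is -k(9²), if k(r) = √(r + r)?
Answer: -9*√2 ≈ -12.728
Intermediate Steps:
k(r) = √2*√r (k(r) = √(2*r) = √2*√r)
-k(9²) = -√2*√(9²) = -√2*√81 = -√2*9 = -9*√2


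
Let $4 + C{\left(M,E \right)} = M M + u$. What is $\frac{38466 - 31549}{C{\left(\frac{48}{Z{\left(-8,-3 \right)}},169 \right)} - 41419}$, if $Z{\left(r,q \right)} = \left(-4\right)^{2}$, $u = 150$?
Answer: $- \frac{6917}{41264} \approx -0.16763$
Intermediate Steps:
$Z{\left(r,q \right)} = 16$
$C{\left(M,E \right)} = 146 + M^{2}$ ($C{\left(M,E \right)} = -4 + \left(M M + 150\right) = -4 + \left(M^{2} + 150\right) = -4 + \left(150 + M^{2}\right) = 146 + M^{2}$)
$\frac{38466 - 31549}{C{\left(\frac{48}{Z{\left(-8,-3 \right)}},169 \right)} - 41419} = \frac{38466 - 31549}{\left(146 + \left(\frac{48}{16}\right)^{2}\right) - 41419} = \frac{6917}{\left(146 + \left(48 \cdot \frac{1}{16}\right)^{2}\right) - 41419} = \frac{6917}{\left(146 + 3^{2}\right) - 41419} = \frac{6917}{\left(146 + 9\right) - 41419} = \frac{6917}{155 - 41419} = \frac{6917}{-41264} = 6917 \left(- \frac{1}{41264}\right) = - \frac{6917}{41264}$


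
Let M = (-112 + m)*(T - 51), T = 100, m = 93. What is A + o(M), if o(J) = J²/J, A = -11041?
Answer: -11972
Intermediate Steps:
M = -931 (M = (-112 + 93)*(100 - 51) = -19*49 = -931)
o(J) = J
A + o(M) = -11041 - 931 = -11972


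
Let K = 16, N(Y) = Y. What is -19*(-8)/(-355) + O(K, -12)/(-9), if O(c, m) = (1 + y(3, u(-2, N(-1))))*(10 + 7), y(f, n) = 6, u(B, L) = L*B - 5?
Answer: -43613/3195 ≈ -13.650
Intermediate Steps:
u(B, L) = -5 + B*L (u(B, L) = B*L - 5 = -5 + B*L)
O(c, m) = 119 (O(c, m) = (1 + 6)*(10 + 7) = 7*17 = 119)
-19*(-8)/(-355) + O(K, -12)/(-9) = -19*(-8)/(-355) + 119/(-9) = 152*(-1/355) + 119*(-⅑) = -152/355 - 119/9 = -43613/3195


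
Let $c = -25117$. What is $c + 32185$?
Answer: $7068$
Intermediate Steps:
$c + 32185 = -25117 + 32185 = 7068$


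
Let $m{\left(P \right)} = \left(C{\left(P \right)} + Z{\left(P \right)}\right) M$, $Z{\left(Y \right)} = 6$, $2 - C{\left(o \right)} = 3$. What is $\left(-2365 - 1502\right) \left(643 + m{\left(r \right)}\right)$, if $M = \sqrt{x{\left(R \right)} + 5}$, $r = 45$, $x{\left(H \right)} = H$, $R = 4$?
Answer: $-2544486$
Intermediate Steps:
$C{\left(o \right)} = -1$ ($C{\left(o \right)} = 2 - 3 = -1$)
$M = 3$ ($M = \sqrt{4 + 5} = \sqrt{9} = 3$)
$m{\left(P \right)} = 15$ ($m{\left(P \right)} = \left(-1 + 6\right) 3 = 5 \cdot 3 = 15$)
$\left(-2365 - 1502\right) \left(643 + m{\left(r \right)}\right) = \left(-2365 - 1502\right) \left(643 + 15\right) = \left(-3867\right) 658 = -2544486$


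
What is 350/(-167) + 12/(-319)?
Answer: -113654/53273 ≈ -2.1334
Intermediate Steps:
350/(-167) + 12/(-319) = 350*(-1/167) + 12*(-1/319) = -350/167 - 12/319 = -113654/53273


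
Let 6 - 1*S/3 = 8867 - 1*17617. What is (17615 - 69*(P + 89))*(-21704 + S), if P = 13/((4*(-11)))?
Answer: 577064173/11 ≈ 5.2460e+7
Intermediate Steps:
S = 26268 (S = 18 - 3*(8867 - 1*17617) = 18 - 3*(8867 - 17617) = 18 - 3*(-8750) = 18 + 26250 = 26268)
P = -13/44 (P = 13/(-44) = 13*(-1/44) = -13/44 ≈ -0.29545)
(17615 - 69*(P + 89))*(-21704 + S) = (17615 - 69*(-13/44 + 89))*(-21704 + 26268) = (17615 - 69*3903/44)*4564 = (17615 - 269307/44)*4564 = (505753/44)*4564 = 577064173/11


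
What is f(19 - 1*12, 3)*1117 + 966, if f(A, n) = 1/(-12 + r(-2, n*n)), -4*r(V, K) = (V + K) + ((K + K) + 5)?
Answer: 35440/39 ≈ 908.72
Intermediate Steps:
r(V, K) = -5/4 - 3*K/4 - V/4 (r(V, K) = -((V + K) + ((K + K) + 5))/4 = -((K + V) + (2*K + 5))/4 = -((K + V) + (5 + 2*K))/4 = -(5 + V + 3*K)/4 = -5/4 - 3*K/4 - V/4)
f(A, n) = 1/(-51/4 - 3*n²/4) (f(A, n) = 1/(-12 + (-5/4 - 3*n*n/4 - ¼*(-2))) = 1/(-12 + (-5/4 - 3*n²/4 + ½)) = 1/(-12 + (-¾ - 3*n²/4)) = 1/(-51/4 - 3*n²/4))
f(19 - 1*12, 3)*1117 + 966 = -4/(51 + 3*3²)*1117 + 966 = -4/(51 + 3*9)*1117 + 966 = -4/(51 + 27)*1117 + 966 = -4/78*1117 + 966 = -4*1/78*1117 + 966 = -2/39*1117 + 966 = -2234/39 + 966 = 35440/39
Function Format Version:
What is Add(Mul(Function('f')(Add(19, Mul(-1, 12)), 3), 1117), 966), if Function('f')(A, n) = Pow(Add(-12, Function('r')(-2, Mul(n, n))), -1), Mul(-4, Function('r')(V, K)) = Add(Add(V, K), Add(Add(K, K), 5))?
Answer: Rational(35440, 39) ≈ 908.72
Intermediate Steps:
Function('r')(V, K) = Add(Rational(-5, 4), Mul(Rational(-3, 4), K), Mul(Rational(-1, 4), V)) (Function('r')(V, K) = Mul(Rational(-1, 4), Add(Add(V, K), Add(Add(K, K), 5))) = Mul(Rational(-1, 4), Add(Add(K, V), Add(Mul(2, K), 5))) = Mul(Rational(-1, 4), Add(Add(K, V), Add(5, Mul(2, K)))) = Mul(Rational(-1, 4), Add(5, V, Mul(3, K))) = Add(Rational(-5, 4), Mul(Rational(-3, 4), K), Mul(Rational(-1, 4), V)))
Function('f')(A, n) = Pow(Add(Rational(-51, 4), Mul(Rational(-3, 4), Pow(n, 2))), -1) (Function('f')(A, n) = Pow(Add(-12, Add(Rational(-5, 4), Mul(Rational(-3, 4), Mul(n, n)), Mul(Rational(-1, 4), -2))), -1) = Pow(Add(-12, Add(Rational(-5, 4), Mul(Rational(-3, 4), Pow(n, 2)), Rational(1, 2))), -1) = Pow(Add(-12, Add(Rational(-3, 4), Mul(Rational(-3, 4), Pow(n, 2)))), -1) = Pow(Add(Rational(-51, 4), Mul(Rational(-3, 4), Pow(n, 2))), -1))
Add(Mul(Function('f')(Add(19, Mul(-1, 12)), 3), 1117), 966) = Add(Mul(Mul(-4, Pow(Add(51, Mul(3, Pow(3, 2))), -1)), 1117), 966) = Add(Mul(Mul(-4, Pow(Add(51, Mul(3, 9)), -1)), 1117), 966) = Add(Mul(Mul(-4, Pow(Add(51, 27), -1)), 1117), 966) = Add(Mul(Mul(-4, Pow(78, -1)), 1117), 966) = Add(Mul(Mul(-4, Rational(1, 78)), 1117), 966) = Add(Mul(Rational(-2, 39), 1117), 966) = Add(Rational(-2234, 39), 966) = Rational(35440, 39)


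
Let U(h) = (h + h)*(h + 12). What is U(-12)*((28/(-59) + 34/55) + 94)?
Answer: 0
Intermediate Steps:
U(h) = 2*h*(12 + h) (U(h) = (2*h)*(12 + h) = 2*h*(12 + h))
U(-12)*((28/(-59) + 34/55) + 94) = (2*(-12)*(12 - 12))*((28/(-59) + 34/55) + 94) = (2*(-12)*0)*((28*(-1/59) + 34*(1/55)) + 94) = 0*((-28/59 + 34/55) + 94) = 0*(466/3245 + 94) = 0*(305496/3245) = 0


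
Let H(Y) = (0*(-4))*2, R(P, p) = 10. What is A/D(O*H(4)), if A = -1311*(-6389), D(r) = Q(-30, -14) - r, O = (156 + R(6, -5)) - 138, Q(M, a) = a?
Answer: -8375979/14 ≈ -5.9828e+5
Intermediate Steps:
O = 28 (O = (156 + 10) - 138 = 166 - 138 = 28)
H(Y) = 0 (H(Y) = 0*2 = 0)
D(r) = -14 - r
A = 8375979
A/D(O*H(4)) = 8375979/(-14 - 28*0) = 8375979/(-14 - 1*0) = 8375979/(-14 + 0) = 8375979/(-14) = 8375979*(-1/14) = -8375979/14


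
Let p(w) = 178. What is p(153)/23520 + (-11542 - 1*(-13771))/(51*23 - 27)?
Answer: 4385839/2246160 ≈ 1.9526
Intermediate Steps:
p(153)/23520 + (-11542 - 1*(-13771))/(51*23 - 27) = 178/23520 + (-11542 - 1*(-13771))/(51*23 - 27) = 178*(1/23520) + (-11542 + 13771)/(1173 - 27) = 89/11760 + 2229/1146 = 89/11760 + 2229*(1/1146) = 89/11760 + 743/382 = 4385839/2246160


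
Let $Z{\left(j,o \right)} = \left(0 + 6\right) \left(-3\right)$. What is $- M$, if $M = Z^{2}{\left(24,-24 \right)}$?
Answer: $-324$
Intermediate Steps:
$Z{\left(j,o \right)} = -18$ ($Z{\left(j,o \right)} = 6 \left(-3\right) = -18$)
$M = 324$ ($M = \left(-18\right)^{2} = 324$)
$- M = \left(-1\right) 324 = -324$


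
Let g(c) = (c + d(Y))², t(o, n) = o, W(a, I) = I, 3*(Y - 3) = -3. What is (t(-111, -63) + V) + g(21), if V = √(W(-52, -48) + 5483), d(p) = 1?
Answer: 373 + √5435 ≈ 446.72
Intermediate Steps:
Y = 2 (Y = 3 + (⅓)*(-3) = 3 - 1 = 2)
g(c) = (1 + c)² (g(c) = (c + 1)² = (1 + c)²)
V = √5435 (V = √(-48 + 5483) = √5435 ≈ 73.722)
(t(-111, -63) + V) + g(21) = (-111 + √5435) + (1 + 21)² = (-111 + √5435) + 22² = (-111 + √5435) + 484 = 373 + √5435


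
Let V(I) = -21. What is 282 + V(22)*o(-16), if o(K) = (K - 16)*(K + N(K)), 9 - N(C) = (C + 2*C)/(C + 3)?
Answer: -89742/13 ≈ -6903.2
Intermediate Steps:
N(C) = 9 - 3*C/(3 + C) (N(C) = 9 - (C + 2*C)/(C + 3) = 9 - 3*C/(3 + C))
o(K) = (-16 + K)*(K + 3*(9 + 2*K)/(3 + K)) (o(K) = (K - 16)*(K + 3*(9 + 2*K)/(3 + K)) = (-16 + K)*(K + 3*(9 + 2*K)/(3 + K)))
282 + V(22)*o(-16) = 282 - 21*(-432 + (-16)³ - 117*(-16) - 7*(-16)²)/(3 - 16) = 282 - 21*(-432 - 4096 + 1872 - 7*256)/(-13) = 282 - (-21)*(-432 - 4096 + 1872 - 1792)/13 = 282 - (-21)*(-4448)/13 = 282 - 21*4448/13 = 282 - 93408/13 = -89742/13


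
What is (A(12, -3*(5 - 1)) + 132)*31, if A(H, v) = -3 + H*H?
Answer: 8463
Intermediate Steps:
A(H, v) = -3 + H²
(A(12, -3*(5 - 1)) + 132)*31 = ((-3 + 12²) + 132)*31 = ((-3 + 144) + 132)*31 = (141 + 132)*31 = 273*31 = 8463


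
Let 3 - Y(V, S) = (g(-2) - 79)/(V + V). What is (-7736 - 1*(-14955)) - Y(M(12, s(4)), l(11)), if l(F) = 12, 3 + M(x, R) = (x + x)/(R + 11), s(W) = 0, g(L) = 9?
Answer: 65329/9 ≈ 7258.8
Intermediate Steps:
M(x, R) = -3 + 2*x/(11 + R) (M(x, R) = -3 + (x + x)/(R + 11) = -3 + (2*x)/(11 + R) = -3 + 2*x/(11 + R))
Y(V, S) = 3 + 35/V (Y(V, S) = 3 - (9 - 79)/(V + V) = 3 - (-70)/(2*V) = 3 - (-70)*1/(2*V) = 3 - (-35)/V = 3 + 35/V)
(-7736 - 1*(-14955)) - Y(M(12, s(4)), l(11)) = (-7736 - 1*(-14955)) - (3 + 35/(((-33 - 3*0 + 2*12)/(11 + 0)))) = (-7736 + 14955) - (3 + 35/(((-33 + 0 + 24)/11))) = 7219 - (3 + 35/(((1/11)*(-9)))) = 7219 - (3 + 35/(-9/11)) = 7219 - (3 + 35*(-11/9)) = 7219 - (3 - 385/9) = 7219 - 1*(-358/9) = 7219 + 358/9 = 65329/9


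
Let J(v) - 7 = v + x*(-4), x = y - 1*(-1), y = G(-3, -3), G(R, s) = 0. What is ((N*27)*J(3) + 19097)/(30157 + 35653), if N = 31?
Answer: 24119/65810 ≈ 0.36649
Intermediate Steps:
y = 0
x = 1 (x = 0 - 1*(-1) = 0 + 1 = 1)
J(v) = 3 + v (J(v) = 7 + (v + 1*(-4)) = 7 + (v - 4) = 7 + (-4 + v) = 3 + v)
((N*27)*J(3) + 19097)/(30157 + 35653) = ((31*27)*(3 + 3) + 19097)/(30157 + 35653) = (837*6 + 19097)/65810 = (5022 + 19097)*(1/65810) = 24119*(1/65810) = 24119/65810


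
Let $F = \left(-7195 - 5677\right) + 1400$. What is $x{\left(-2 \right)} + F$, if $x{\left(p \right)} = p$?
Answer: $-11474$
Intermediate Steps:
$F = -11472$ ($F = -12872 + 1400 = -11472$)
$x{\left(-2 \right)} + F = -2 - 11472 = -11474$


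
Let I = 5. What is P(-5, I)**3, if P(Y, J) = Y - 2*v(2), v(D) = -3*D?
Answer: 343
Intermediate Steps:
P(Y, J) = 12 + Y (P(Y, J) = Y - (-6)*2 = Y - 2*(-6) = Y + 12 = 12 + Y)
P(-5, I)**3 = (12 - 5)**3 = 7**3 = 343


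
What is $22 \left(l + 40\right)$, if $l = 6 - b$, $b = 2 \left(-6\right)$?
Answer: $1276$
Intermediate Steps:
$b = -12$
$l = 18$ ($l = 6 - -12 = 6 + 12 = 18$)
$22 \left(l + 40\right) = 22 \left(18 + 40\right) = 22 \cdot 58 = 1276$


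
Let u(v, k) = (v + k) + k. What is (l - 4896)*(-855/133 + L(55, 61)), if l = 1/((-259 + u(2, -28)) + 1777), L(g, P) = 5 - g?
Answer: 2831258485/10248 ≈ 2.7627e+5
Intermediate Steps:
u(v, k) = v + 2*k (u(v, k) = (k + v) + k = v + 2*k)
l = 1/1464 (l = 1/((-259 + (2 + 2*(-28))) + 1777) = 1/((-259 + (2 - 56)) + 1777) = 1/((-259 - 54) + 1777) = 1/(-313 + 1777) = 1/1464 ≈ 0.00068306)
(l - 4896)*(-855/133 + L(55, 61)) = (1/1464 - 4896)*(-855/133 + (5 - 1*55)) = -7167743*(-855/133 + (5 - 55))/1464 = -7167743*(-19*45/133 - 50)/1464 = -7167743*(-45/7 - 50)/1464 = -7167743/1464*(-395/7) = 2831258485/10248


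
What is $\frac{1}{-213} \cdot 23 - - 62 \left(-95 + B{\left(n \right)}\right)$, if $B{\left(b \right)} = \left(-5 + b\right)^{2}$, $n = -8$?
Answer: $\frac{977221}{213} \approx 4587.9$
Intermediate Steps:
$\frac{1}{-213} \cdot 23 - - 62 \left(-95 + B{\left(n \right)}\right) = \frac{1}{-213} \cdot 23 - - 62 \left(-95 + \left(-5 - 8\right)^{2}\right) = \left(- \frac{1}{213}\right) 23 - - 62 \left(-95 + \left(-13\right)^{2}\right) = - \frac{23}{213} - - 62 \left(-95 + 169\right) = - \frac{23}{213} - \left(-62\right) 74 = - \frac{23}{213} - -4588 = - \frac{23}{213} + 4588 = \frac{977221}{213}$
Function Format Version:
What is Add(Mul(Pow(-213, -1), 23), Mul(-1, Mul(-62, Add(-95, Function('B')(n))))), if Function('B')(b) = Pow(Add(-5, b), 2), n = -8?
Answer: Rational(977221, 213) ≈ 4587.9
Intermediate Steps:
Add(Mul(Pow(-213, -1), 23), Mul(-1, Mul(-62, Add(-95, Function('B')(n))))) = Add(Mul(Pow(-213, -1), 23), Mul(-1, Mul(-62, Add(-95, Pow(Add(-5, -8), 2))))) = Add(Mul(Rational(-1, 213), 23), Mul(-1, Mul(-62, Add(-95, Pow(-13, 2))))) = Add(Rational(-23, 213), Mul(-1, Mul(-62, Add(-95, 169)))) = Add(Rational(-23, 213), Mul(-1, Mul(-62, 74))) = Add(Rational(-23, 213), Mul(-1, -4588)) = Add(Rational(-23, 213), 4588) = Rational(977221, 213)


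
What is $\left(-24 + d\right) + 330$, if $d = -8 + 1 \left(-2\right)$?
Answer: $296$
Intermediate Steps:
$d = -10$ ($d = -8 - 2 = -10$)
$\left(-24 + d\right) + 330 = \left(-24 - 10\right) + 330 = -34 + 330 = 296$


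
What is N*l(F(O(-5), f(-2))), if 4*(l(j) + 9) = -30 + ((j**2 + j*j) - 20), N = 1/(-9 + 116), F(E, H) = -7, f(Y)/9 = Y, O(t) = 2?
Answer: 3/107 ≈ 0.028037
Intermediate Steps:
f(Y) = 9*Y
N = 1/107 ≈ 0.0093458
l(j) = -43/2 + j**2/2 (l(j) = -9 + (-30 + ((j**2 + j*j) - 20))/4 = -9 + (-30 + ((j**2 + j**2) - 20))/4 = -9 + (-30 + (2*j**2 - 20))/4 = -9 + (-30 + (-20 + 2*j**2))/4 = -9 + (-50 + 2*j**2)/4 = -9 + (-25/2 + j**2/2) = -43/2 + j**2/2)
N*l(F(O(-5), f(-2))) = (-43/2 + (1/2)*(-7)**2)/107 = (-43/2 + (1/2)*49)/107 = (-43/2 + 49/2)/107 = (1/107)*3 = 3/107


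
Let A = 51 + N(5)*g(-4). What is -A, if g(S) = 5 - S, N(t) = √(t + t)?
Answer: -51 - 9*√10 ≈ -79.460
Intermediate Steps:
N(t) = √2*√t (N(t) = √(2*t) = √2*√t)
A = 51 + 9*√10 (A = 51 + (√2*√5)*(5 - 1*(-4)) = 51 + √10*(5 + 4) = 51 + √10*9 = 51 + 9*√10 ≈ 79.460)
-A = -(51 + 9*√10) = -51 - 9*√10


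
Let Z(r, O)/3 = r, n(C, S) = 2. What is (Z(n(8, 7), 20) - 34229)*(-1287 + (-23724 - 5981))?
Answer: 1060639216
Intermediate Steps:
Z(r, O) = 3*r
(Z(n(8, 7), 20) - 34229)*(-1287 + (-23724 - 5981)) = (3*2 - 34229)*(-1287 + (-23724 - 5981)) = (6 - 34229)*(-1287 - 29705) = -34223*(-30992) = 1060639216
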